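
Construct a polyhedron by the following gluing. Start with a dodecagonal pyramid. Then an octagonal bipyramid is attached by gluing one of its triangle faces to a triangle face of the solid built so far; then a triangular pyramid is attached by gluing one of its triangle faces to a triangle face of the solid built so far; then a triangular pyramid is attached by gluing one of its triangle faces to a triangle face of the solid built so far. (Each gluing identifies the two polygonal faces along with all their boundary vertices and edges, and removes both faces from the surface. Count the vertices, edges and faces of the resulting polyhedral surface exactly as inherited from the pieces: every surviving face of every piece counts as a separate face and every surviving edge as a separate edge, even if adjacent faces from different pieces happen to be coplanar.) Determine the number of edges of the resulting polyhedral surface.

51

A dodecagonal pyramid: V=13, E=24, F=13.
Attach an octagonal bipyramid (V=10, E=24, F=16) along a 3-gon: merge 3 vertices and 3 edges, delete both glued faces → V=20, E=45, F=27.
Attach a triangular pyramid (V=4, E=6, F=4) along a 3-gon: merge 3 vertices and 3 edges, delete both glued faces → V=21, E=48, F=29.
Attach a triangular pyramid (V=4, E=6, F=4) along a 3-gon: merge 3 vertices and 3 edges, delete both glued faces → V=22, E=51, F=31.
Check: V − E + F = 22 − 51 + 31 = 2.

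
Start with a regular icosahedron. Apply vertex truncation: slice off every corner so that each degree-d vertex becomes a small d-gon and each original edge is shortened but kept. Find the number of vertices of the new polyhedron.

The base solid has V = 12, E = 30, F = 20.
Truncation replaces each original edge-end by a new vertex, so V′ = 2E = 60.
Each original edge survives, and each old vertex of degree d contributes d new edges; summing degrees gives Σd = 2E, so E′ = E + 2E = 3E = 90.
Each original face survives and each original vertex becomes one new face: F′ = F + V = 32.

60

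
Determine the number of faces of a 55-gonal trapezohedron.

The n-trapezohedron (dual of the n-antiprism) has V = 2·55 + 2 = 112, E = 4·55 = 220, F = 2·55 = 110.
Check: V − E + F = 112 − 220 + 110 = 2.

110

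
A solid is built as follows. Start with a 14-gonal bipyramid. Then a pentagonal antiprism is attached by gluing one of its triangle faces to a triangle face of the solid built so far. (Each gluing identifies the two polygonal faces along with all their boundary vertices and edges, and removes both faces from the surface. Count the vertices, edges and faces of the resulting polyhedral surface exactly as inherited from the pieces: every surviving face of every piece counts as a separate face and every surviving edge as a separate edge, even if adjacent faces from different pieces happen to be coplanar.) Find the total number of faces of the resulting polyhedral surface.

A 14-gonal bipyramid: V=16, E=42, F=28.
Attach a pentagonal antiprism (V=10, E=20, F=12) along a 3-gon: merge 3 vertices and 3 edges, delete both glued faces → V=23, E=59, F=38.
Check: V − E + F = 23 − 59 + 38 = 2.

38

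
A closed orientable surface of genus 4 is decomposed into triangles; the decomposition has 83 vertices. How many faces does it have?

χ = 2 − 2·4 = -6, and every face is a triangle so 3F = 2E.
V − E + F = -6 with E = 3F/2 gives 83 − (3/2 − 1)·F = -6, so F = 178 and E = 267.

178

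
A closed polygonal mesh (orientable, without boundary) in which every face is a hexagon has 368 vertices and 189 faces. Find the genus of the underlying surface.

Every face is a hexagon, so 2E = 6·189 = 1134, giving E = 567.
χ = V − E + F = 368 − 567 + 189 = -10.
For a closed orientable surface χ = 2 − 2g, so g = (2 − (-10))/2 = 6.

6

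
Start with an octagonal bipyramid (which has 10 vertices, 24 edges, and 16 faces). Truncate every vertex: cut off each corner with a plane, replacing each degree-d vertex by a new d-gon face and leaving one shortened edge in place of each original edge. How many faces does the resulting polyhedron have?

Truncation replaces each original edge-end by a new vertex, so V′ = 2E = 48.
Each original edge survives, and each old vertex of degree d contributes d new edges; summing degrees gives Σd = 2E, so E′ = E + 2E = 3E = 72.
Each original face survives and each original vertex becomes one new face: F′ = F + V = 26.

26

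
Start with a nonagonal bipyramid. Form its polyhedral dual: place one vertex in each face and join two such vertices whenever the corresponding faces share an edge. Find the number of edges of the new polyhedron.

The base solid has V = 11, E = 27, F = 18.
The dual swaps V and F and preserves E: V′ = F = 18, E′ = E = 27, F′ = V = 11.

27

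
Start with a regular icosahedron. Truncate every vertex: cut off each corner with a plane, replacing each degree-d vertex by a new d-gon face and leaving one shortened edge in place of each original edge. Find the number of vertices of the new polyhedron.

60

The base solid has V = 12, E = 30, F = 20.
Truncation replaces each original edge-end by a new vertex, so V′ = 2E = 60.
Each original edge survives, and each old vertex of degree d contributes d new edges; summing degrees gives Σd = 2E, so E′ = E + 2E = 3E = 90.
Each original face survives and each original vertex becomes one new face: F′ = F + V = 32.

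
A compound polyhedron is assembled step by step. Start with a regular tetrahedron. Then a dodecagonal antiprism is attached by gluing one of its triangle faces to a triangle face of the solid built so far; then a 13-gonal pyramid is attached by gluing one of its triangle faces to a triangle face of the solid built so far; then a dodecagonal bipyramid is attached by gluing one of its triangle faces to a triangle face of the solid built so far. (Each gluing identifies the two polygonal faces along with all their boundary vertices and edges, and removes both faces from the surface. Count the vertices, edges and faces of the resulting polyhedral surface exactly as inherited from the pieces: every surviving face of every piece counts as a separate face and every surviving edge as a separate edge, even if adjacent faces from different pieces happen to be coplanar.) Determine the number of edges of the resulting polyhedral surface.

107

A regular tetrahedron: V=4, E=6, F=4.
Attach a dodecagonal antiprism (V=24, E=48, F=26) along a 3-gon: merge 3 vertices and 3 edges, delete both glued faces → V=25, E=51, F=28.
Attach a 13-gonal pyramid (V=14, E=26, F=14) along a 3-gon: merge 3 vertices and 3 edges, delete both glued faces → V=36, E=74, F=40.
Attach a dodecagonal bipyramid (V=14, E=36, F=24) along a 3-gon: merge 3 vertices and 3 edges, delete both glued faces → V=47, E=107, F=62.
Check: V − E + F = 47 − 107 + 62 = 2.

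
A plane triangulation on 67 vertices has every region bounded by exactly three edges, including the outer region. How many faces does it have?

In a plane triangulation 3F = 2E and V − E + F = 2, so F = 2V − 4 = 2·67 − 4 = 130.

130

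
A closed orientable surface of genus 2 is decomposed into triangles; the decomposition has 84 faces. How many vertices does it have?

χ = 2 − 2·2 = -2, and every face is a triangle so 3F = 2E.
E = 3·84/2 = 126. Then V = -2 + E − F = -2 + 126 − 84 = 40.

40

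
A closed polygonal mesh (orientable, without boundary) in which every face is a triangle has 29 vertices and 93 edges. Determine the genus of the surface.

Every face is a triangle and each edge borders two faces, so 3F = 2·93, giving F = 62.
χ = V − E + F = 29 − 93 + 62 = -2.
For a closed orientable surface χ = 2 − 2g, so g = (2 − (-2))/2 = 2.

2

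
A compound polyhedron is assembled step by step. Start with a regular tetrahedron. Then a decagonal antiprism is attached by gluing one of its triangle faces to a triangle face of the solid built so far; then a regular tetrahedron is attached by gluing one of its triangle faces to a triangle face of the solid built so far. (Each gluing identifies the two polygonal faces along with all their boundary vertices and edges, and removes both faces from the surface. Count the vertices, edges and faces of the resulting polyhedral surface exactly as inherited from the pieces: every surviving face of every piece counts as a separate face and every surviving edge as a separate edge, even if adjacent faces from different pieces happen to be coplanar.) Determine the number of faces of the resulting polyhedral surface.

26

A regular tetrahedron: V=4, E=6, F=4.
Attach a decagonal antiprism (V=20, E=40, F=22) along a 3-gon: merge 3 vertices and 3 edges, delete both glued faces → V=21, E=43, F=24.
Attach a regular tetrahedron (V=4, E=6, F=4) along a 3-gon: merge 3 vertices and 3 edges, delete both glued faces → V=22, E=46, F=26.
Check: V − E + F = 22 − 46 + 26 = 2.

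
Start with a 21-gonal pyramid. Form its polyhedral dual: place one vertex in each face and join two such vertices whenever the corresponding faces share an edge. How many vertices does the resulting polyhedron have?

22

The base solid has V = 22, E = 42, F = 22.
The dual swaps V and F and preserves E: V′ = F = 22, E′ = E = 42, F′ = V = 22.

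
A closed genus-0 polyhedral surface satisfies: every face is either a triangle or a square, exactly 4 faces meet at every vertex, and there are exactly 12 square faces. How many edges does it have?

Let x be the number of triangles; then F = 12 + x.
Edge–face incidences: 2E = 4·12 + 3·x = 48 + 3x.
Every vertex has degree 4, so 4V = 2E.
Euler: V − E + F = 2 ⇒ (2E)/4 − E + (12 + x) = 2.
Multiply by 8: 2·(2E) − 4·(2E) + 8·(12 + x) = 16, i.e. 96 + 8x − 2·(48 + 3x) = 16.
Collecting terms: 2x = 16, so x = 8.
Then 2E = 48 + 3·8 = 72, so E = 36, V = 2E/4 = 18, F = 12 + 8 = 20.

36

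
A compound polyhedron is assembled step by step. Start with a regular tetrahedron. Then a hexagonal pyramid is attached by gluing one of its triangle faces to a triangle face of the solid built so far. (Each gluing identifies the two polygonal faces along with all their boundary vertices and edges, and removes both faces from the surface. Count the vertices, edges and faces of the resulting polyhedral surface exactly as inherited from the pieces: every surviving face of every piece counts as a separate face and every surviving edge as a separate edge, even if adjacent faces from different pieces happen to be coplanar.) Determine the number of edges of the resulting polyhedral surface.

15

A regular tetrahedron: V=4, E=6, F=4.
Attach a hexagonal pyramid (V=7, E=12, F=7) along a 3-gon: merge 3 vertices and 3 edges, delete both glued faces → V=8, E=15, F=9.
Check: V − E + F = 8 − 15 + 9 = 2.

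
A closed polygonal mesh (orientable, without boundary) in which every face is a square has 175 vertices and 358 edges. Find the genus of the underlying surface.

Every face is a square and each edge borders two faces, so 4F = 2·358, giving F = 179.
χ = V − E + F = 175 − 358 + 179 = -4.
For a closed orientable surface χ = 2 − 2g, so g = (2 − (-4))/2 = 3.

3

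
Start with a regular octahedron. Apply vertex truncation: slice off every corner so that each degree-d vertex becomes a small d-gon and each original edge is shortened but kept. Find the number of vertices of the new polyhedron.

24

The base solid has V = 6, E = 12, F = 8.
Truncation replaces each original edge-end by a new vertex, so V′ = 2E = 24.
Each original edge survives, and each old vertex of degree d contributes d new edges; summing degrees gives Σd = 2E, so E′ = E + 2E = 3E = 36.
Each original face survives and each original vertex becomes one new face: F′ = F + V = 14.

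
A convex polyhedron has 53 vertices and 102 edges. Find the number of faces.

51

Here V − E + F = 2.
F = 2 − V + E = 2 − 53 + 102 = 51.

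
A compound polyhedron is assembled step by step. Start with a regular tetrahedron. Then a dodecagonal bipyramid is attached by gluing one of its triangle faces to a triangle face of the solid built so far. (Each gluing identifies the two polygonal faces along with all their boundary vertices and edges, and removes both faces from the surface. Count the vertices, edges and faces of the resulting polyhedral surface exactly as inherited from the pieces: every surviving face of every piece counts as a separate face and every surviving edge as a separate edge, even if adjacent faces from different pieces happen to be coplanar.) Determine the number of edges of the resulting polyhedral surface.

A regular tetrahedron: V=4, E=6, F=4.
Attach a dodecagonal bipyramid (V=14, E=36, F=24) along a 3-gon: merge 3 vertices and 3 edges, delete both glued faces → V=15, E=39, F=26.
Check: V − E + F = 15 − 39 + 26 = 2.

39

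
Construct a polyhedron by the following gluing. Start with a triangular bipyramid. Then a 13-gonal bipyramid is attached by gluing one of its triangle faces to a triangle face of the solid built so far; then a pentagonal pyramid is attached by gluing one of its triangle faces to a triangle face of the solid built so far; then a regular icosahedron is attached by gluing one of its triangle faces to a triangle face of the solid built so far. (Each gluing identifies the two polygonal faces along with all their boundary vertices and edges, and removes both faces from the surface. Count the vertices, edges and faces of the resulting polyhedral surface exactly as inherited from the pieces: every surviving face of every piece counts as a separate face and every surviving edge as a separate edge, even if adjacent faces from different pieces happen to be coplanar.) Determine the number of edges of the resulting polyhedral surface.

A triangular bipyramid: V=5, E=9, F=6.
Attach a 13-gonal bipyramid (V=15, E=39, F=26) along a 3-gon: merge 3 vertices and 3 edges, delete both glued faces → V=17, E=45, F=30.
Attach a pentagonal pyramid (V=6, E=10, F=6) along a 3-gon: merge 3 vertices and 3 edges, delete both glued faces → V=20, E=52, F=34.
Attach a regular icosahedron (V=12, E=30, F=20) along a 3-gon: merge 3 vertices and 3 edges, delete both glued faces → V=29, E=79, F=52.
Check: V − E + F = 29 − 79 + 52 = 2.

79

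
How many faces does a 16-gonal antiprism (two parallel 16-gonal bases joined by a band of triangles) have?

34

An antiprism on an n-gon has two n-gon caps and 2n triangles: V = 2·16 = 32, E = 4·16 = 64, F = 2·16 + 2 = 34.
Check: V − E + F = 32 − 64 + 34 = 2.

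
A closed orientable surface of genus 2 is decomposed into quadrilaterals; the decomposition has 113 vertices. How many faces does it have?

χ = 2 − 2·2 = -2, and every face is a square so 4F = 2E.
V − E + F = -2 with E = 4F/2 gives 113 − (4/2 − 1)·F = -2, so F = 115 and E = 230.

115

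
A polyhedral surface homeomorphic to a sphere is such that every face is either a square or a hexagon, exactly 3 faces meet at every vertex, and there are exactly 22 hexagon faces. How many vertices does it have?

Let x be the number of squares; then F = 22 + x.
Edge–face incidences: 2E = 6·22 + 4·x = 132 + 4x.
Every vertex has degree 3, so 3V = 2E.
Euler: V − E + F = 2 ⇒ (2E)/3 − E + (22 + x) = 2.
Multiply by 6: 2·(2E) − 3·(2E) + 6·(22 + x) = 12, i.e. 132 + 6x − (132 + 4x) = 12.
Collecting terms: 2x = 12, so x = 6.
Then 2E = 132 + 4·6 = 156, so E = 78, V = 2E/3 = 52, F = 22 + 6 = 28.

52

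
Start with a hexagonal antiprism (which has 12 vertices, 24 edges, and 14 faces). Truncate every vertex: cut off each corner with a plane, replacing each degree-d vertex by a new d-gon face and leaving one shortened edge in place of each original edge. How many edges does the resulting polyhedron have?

72

Truncation replaces each original edge-end by a new vertex, so V′ = 2E = 48.
Each original edge survives, and each old vertex of degree d contributes d new edges; summing degrees gives Σd = 2E, so E′ = E + 2E = 3E = 72.
Each original face survives and each original vertex becomes one new face: F′ = F + V = 26.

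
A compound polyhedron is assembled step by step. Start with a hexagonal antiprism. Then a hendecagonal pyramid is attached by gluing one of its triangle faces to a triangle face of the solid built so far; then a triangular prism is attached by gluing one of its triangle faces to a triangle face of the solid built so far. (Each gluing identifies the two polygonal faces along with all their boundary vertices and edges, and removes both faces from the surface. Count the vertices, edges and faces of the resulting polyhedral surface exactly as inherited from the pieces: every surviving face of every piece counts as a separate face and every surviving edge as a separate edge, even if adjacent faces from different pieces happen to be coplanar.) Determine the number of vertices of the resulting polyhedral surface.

A hexagonal antiprism: V=12, E=24, F=14.
Attach a hendecagonal pyramid (V=12, E=22, F=12) along a 3-gon: merge 3 vertices and 3 edges, delete both glued faces → V=21, E=43, F=24.
Attach a triangular prism (V=6, E=9, F=5) along a 3-gon: merge 3 vertices and 3 edges, delete both glued faces → V=24, E=49, F=27.
Check: V − E + F = 24 − 49 + 27 = 2.

24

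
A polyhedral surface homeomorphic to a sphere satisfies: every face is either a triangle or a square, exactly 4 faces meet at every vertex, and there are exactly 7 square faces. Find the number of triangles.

8

Let x be the number of triangles; then F = 7 + x.
Edge–face incidences: 2E = 4·7 + 3·x = 28 + 3x.
Every vertex has degree 4, so 4V = 2E.
Euler: V − E + F = 2 ⇒ (2E)/4 − E + (7 + x) = 2.
Multiply by 8: 2·(2E) − 4·(2E) + 8·(7 + x) = 16, i.e. 56 + 8x − 2·(28 + 3x) = 16.
Collecting terms: 2x = 16, so x = 8.
Then 2E = 28 + 3·8 = 52, so E = 26, V = 2E/4 = 13, F = 7 + 8 = 15.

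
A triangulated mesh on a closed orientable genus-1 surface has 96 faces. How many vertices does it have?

χ = 2 − 2·1 = 0, and every face is a triangle so 3F = 2E.
E = 3·96/2 = 144. Then V = 0 + E − F = 0 + 144 − 96 = 48.

48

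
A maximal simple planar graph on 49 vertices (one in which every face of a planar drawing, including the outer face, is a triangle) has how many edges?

141

In a plane triangulation 3F = 2E and V − E + F = 2, so E = 3V − 6 = 3·49 − 6 = 141.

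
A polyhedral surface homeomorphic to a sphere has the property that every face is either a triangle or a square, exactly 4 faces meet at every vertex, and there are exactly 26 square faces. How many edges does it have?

64

Let x be the number of triangles; then F = 26 + x.
Edge–face incidences: 2E = 4·26 + 3·x = 104 + 3x.
Every vertex has degree 4, so 4V = 2E.
Euler: V − E + F = 2 ⇒ (2E)/4 − E + (26 + x) = 2.
Multiply by 8: 2·(2E) − 4·(2E) + 8·(26 + x) = 16, i.e. 208 + 8x − 2·(104 + 3x) = 16.
Collecting terms: 2x = 16, so x = 8.
Then 2E = 104 + 3·8 = 128, so E = 64, V = 2E/4 = 32, F = 26 + 8 = 34.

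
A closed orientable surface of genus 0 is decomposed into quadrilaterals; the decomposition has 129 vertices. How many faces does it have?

127

χ = 2 − 2·0 = 2, and every face is a square so 4F = 2E.
V − E + F = 2 with E = 4F/2 gives 129 − (4/2 − 1)·F = 2, so F = 127 and E = 254.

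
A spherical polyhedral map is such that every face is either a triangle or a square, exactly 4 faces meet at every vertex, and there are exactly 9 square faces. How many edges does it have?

Let x be the number of triangles; then F = 9 + x.
Edge–face incidences: 2E = 4·9 + 3·x = 36 + 3x.
Every vertex has degree 4, so 4V = 2E.
Euler: V − E + F = 2 ⇒ (2E)/4 − E + (9 + x) = 2.
Multiply by 8: 2·(2E) − 4·(2E) + 8·(9 + x) = 16, i.e. 72 + 8x − 2·(36 + 3x) = 16.
Collecting terms: 2x = 16, so x = 8.
Then 2E = 36 + 3·8 = 60, so E = 30, V = 2E/4 = 15, F = 9 + 8 = 17.

30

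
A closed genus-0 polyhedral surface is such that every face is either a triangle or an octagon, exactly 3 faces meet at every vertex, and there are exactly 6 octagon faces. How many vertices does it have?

Let x be the number of triangles; then F = 6 + x.
Edge–face incidences: 2E = 8·6 + 3·x = 48 + 3x.
Every vertex has degree 3, so 3V = 2E.
Euler: V − E + F = 2 ⇒ (2E)/3 − E + (6 + x) = 2.
Multiply by 6: 2·(2E) − 3·(2E) + 6·(6 + x) = 12, i.e. 36 + 6x − (48 + 3x) = 12.
Collecting terms: 3x − 12 = 12, so 3x = 24, so x = 8.
Then 2E = 48 + 3·8 = 72, so E = 36, V = 2E/3 = 24, F = 6 + 8 = 14.

24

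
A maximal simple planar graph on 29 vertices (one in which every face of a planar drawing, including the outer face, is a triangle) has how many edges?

81

In a plane triangulation 3F = 2E and V − E + F = 2, so E = 3V − 6 = 3·29 − 6 = 81.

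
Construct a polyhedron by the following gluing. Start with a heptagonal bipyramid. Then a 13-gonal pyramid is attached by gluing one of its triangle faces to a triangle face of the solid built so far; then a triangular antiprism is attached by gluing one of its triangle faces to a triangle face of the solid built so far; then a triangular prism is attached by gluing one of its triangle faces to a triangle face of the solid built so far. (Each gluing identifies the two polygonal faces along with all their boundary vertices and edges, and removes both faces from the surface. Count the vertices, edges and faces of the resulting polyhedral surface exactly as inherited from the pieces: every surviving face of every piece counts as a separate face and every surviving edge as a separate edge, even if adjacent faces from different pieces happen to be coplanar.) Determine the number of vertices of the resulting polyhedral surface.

A heptagonal bipyramid: V=9, E=21, F=14.
Attach a 13-gonal pyramid (V=14, E=26, F=14) along a 3-gon: merge 3 vertices and 3 edges, delete both glued faces → V=20, E=44, F=26.
Attach a triangular antiprism (V=6, E=12, F=8) along a 3-gon: merge 3 vertices and 3 edges, delete both glued faces → V=23, E=53, F=32.
Attach a triangular prism (V=6, E=9, F=5) along a 3-gon: merge 3 vertices and 3 edges, delete both glued faces → V=26, E=59, F=35.
Check: V − E + F = 26 − 59 + 35 = 2.

26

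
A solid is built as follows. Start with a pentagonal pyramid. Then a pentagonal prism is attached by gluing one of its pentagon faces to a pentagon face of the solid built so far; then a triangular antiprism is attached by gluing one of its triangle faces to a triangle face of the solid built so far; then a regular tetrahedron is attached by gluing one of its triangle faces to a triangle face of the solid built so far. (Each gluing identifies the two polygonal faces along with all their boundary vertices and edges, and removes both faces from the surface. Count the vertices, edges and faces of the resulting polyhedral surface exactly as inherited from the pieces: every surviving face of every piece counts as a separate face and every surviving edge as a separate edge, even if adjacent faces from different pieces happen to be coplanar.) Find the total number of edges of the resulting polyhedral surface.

32

A pentagonal pyramid: V=6, E=10, F=6.
Attach a pentagonal prism (V=10, E=15, F=7) along a 5-gon: merge 5 vertices and 5 edges, delete both glued faces → V=11, E=20, F=11.
Attach a triangular antiprism (V=6, E=12, F=8) along a 3-gon: merge 3 vertices and 3 edges, delete both glued faces → V=14, E=29, F=17.
Attach a regular tetrahedron (V=4, E=6, F=4) along a 3-gon: merge 3 vertices and 3 edges, delete both glued faces → V=15, E=32, F=19.
Check: V − E + F = 15 − 32 + 19 = 2.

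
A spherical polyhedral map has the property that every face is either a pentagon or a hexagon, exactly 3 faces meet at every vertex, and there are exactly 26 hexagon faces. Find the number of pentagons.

Let x be the number of pentagons; then F = 26 + x.
Edge–face incidences: 2E = 6·26 + 5·x = 156 + 5x.
Every vertex has degree 3, so 3V = 2E.
Euler: V − E + F = 2 ⇒ (2E)/3 − E + (26 + x) = 2.
Multiply by 6: 2·(2E) − 3·(2E) + 6·(26 + x) = 12, i.e. 156 + 6x − (156 + 5x) = 12.
Collecting terms: x = 12.
Then 2E = 156 + 5·12 = 216, so E = 108, V = 2E/3 = 72, F = 26 + 12 = 38.

12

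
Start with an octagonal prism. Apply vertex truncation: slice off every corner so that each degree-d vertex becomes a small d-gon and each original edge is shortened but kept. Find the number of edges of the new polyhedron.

72

The base solid has V = 16, E = 24, F = 10.
Truncation replaces each original edge-end by a new vertex, so V′ = 2E = 48.
Each original edge survives, and each old vertex of degree d contributes d new edges; summing degrees gives Σd = 2E, so E′ = E + 2E = 3E = 72.
Each original face survives and each original vertex becomes one new face: F′ = F + V = 26.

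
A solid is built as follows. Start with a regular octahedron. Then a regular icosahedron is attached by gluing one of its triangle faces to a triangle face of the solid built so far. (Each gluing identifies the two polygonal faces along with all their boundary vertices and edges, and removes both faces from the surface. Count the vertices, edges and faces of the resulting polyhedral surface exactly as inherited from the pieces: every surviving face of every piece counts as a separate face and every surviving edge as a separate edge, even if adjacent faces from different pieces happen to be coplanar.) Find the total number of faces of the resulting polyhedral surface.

26

A regular octahedron: V=6, E=12, F=8.
Attach a regular icosahedron (V=12, E=30, F=20) along a 3-gon: merge 3 vertices and 3 edges, delete both glued faces → V=15, E=39, F=26.
Check: V − E + F = 15 − 39 + 26 = 2.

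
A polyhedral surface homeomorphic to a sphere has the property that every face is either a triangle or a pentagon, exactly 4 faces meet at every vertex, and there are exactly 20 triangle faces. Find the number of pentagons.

Let x be the number of pentagons; then F = 20 + x.
Edge–face incidences: 2E = 3·20 + 5·x = 60 + 5x.
Every vertex has degree 4, so 4V = 2E.
Euler: V − E + F = 2 ⇒ (2E)/4 − E + (20 + x) = 2.
Multiply by 8: 2·(2E) − 4·(2E) + 8·(20 + x) = 16, i.e. 160 + 8x − 2·(60 + 5x) = 16.
Collecting terms: −2x + 40 = 16, so −2x = −24, so x = 12.
Then 2E = 60 + 5·12 = 120, so E = 60, V = 2E/4 = 30, F = 20 + 12 = 32.

12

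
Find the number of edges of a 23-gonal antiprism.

92

An antiprism on an n-gon has two n-gon caps and 2n triangles: V = 2·23 = 46, E = 4·23 = 92, F = 2·23 + 2 = 48.
Check: V − E + F = 46 − 92 + 48 = 2.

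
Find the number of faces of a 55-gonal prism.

57

A prism on an n-gon has two n-gon bases and n rectangular sides: V = 2·55 = 110, E = 3·55 = 165, F = 55 + 2 = 57.
Check: V − E + F = 110 − 165 + 57 = 2.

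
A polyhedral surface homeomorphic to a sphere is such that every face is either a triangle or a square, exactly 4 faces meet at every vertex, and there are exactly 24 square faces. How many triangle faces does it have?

8

Let x be the number of triangles; then F = 24 + x.
Edge–face incidences: 2E = 4·24 + 3·x = 96 + 3x.
Every vertex has degree 4, so 4V = 2E.
Euler: V − E + F = 2 ⇒ (2E)/4 − E + (24 + x) = 2.
Multiply by 8: 2·(2E) − 4·(2E) + 8·(24 + x) = 16, i.e. 192 + 8x − 2·(96 + 3x) = 16.
Collecting terms: 2x = 16, so x = 8.
Then 2E = 96 + 3·8 = 120, so E = 60, V = 2E/4 = 30, F = 24 + 8 = 32.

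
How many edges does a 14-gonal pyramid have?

A pyramid on an n-gon base has one n-gon and n triangles: V = 14 + 1 = 15, E = 2·14 = 28, F = 14 + 1 = 15.

28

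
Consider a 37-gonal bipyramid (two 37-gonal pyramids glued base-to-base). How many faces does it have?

74

A bipyramid over an n-gon has 2n triangular faces and n + 2 vertices: V = 37 + 2 = 39, E = 3·37 = 111, F = 2·37 = 74.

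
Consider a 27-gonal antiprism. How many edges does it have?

108

An antiprism on an n-gon has two n-gon caps and 2n triangles: V = 2·27 = 54, E = 4·27 = 108, F = 2·27 + 2 = 56.
Check: V − E + F = 54 − 108 + 56 = 2.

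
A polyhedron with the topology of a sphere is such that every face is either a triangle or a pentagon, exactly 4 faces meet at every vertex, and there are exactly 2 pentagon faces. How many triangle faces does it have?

Let x be the number of triangles; then F = 2 + x.
Edge–face incidences: 2E = 5·2 + 3·x = 10 + 3x.
Every vertex has degree 4, so 4V = 2E.
Euler: V − E + F = 2 ⇒ (2E)/4 − E + (2 + x) = 2.
Multiply by 8: 2·(2E) − 4·(2E) + 8·(2 + x) = 16, i.e. 16 + 8x − 2·(10 + 3x) = 16.
Collecting terms: 2x − 4 = 16, so 2x = 20, so x = 10.
Then 2E = 10 + 3·10 = 40, so E = 20, V = 2E/4 = 10, F = 2 + 10 = 12.

10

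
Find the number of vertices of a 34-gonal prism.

68

A prism on an n-gon has two n-gon bases and n rectangular sides: V = 2·34 = 68, E = 3·34 = 102, F = 34 + 2 = 36.
Check: V − E + F = 68 − 102 + 36 = 2.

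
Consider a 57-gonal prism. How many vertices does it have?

A prism on an n-gon has two n-gon bases and n rectangular sides: V = 2·57 = 114, E = 3·57 = 171, F = 57 + 2 = 59.

114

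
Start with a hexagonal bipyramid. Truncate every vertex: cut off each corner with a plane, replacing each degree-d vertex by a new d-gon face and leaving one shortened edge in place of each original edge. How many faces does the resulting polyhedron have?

The base solid has V = 8, E = 18, F = 12.
Truncation replaces each original edge-end by a new vertex, so V′ = 2E = 36.
Each original edge survives, and each old vertex of degree d contributes d new edges; summing degrees gives Σd = 2E, so E′ = E + 2E = 3E = 54.
Each original face survives and each original vertex becomes one new face: F′ = F + V = 20.

20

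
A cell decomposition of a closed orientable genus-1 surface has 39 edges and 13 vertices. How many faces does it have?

For a closed orientable surface of genus 1, χ = 2 − 2·1 = 0.
F = 0 − V + E = 0 − 13 + 39 = 26.

26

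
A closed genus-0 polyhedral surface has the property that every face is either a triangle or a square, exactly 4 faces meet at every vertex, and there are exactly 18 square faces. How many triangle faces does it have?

Let x be the number of triangles; then F = 18 + x.
Edge–face incidences: 2E = 4·18 + 3·x = 72 + 3x.
Every vertex has degree 4, so 4V = 2E.
Euler: V − E + F = 2 ⇒ (2E)/4 − E + (18 + x) = 2.
Multiply by 8: 2·(2E) − 4·(2E) + 8·(18 + x) = 16, i.e. 144 + 8x − 2·(72 + 3x) = 16.
Collecting terms: 2x = 16, so x = 8.
Then 2E = 72 + 3·8 = 96, so E = 48, V = 2E/4 = 24, F = 18 + 8 = 26.

8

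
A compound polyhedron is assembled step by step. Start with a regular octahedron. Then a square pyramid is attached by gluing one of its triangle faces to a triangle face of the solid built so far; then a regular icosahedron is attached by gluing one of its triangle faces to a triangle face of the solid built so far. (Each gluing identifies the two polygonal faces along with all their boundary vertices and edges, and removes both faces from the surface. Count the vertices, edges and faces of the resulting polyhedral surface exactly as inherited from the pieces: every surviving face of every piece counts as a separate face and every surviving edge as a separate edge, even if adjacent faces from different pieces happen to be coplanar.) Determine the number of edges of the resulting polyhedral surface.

A regular octahedron: V=6, E=12, F=8.
Attach a square pyramid (V=5, E=8, F=5) along a 3-gon: merge 3 vertices and 3 edges, delete both glued faces → V=8, E=17, F=11.
Attach a regular icosahedron (V=12, E=30, F=20) along a 3-gon: merge 3 vertices and 3 edges, delete both glued faces → V=17, E=44, F=29.
Check: V − E + F = 17 − 44 + 29 = 2.

44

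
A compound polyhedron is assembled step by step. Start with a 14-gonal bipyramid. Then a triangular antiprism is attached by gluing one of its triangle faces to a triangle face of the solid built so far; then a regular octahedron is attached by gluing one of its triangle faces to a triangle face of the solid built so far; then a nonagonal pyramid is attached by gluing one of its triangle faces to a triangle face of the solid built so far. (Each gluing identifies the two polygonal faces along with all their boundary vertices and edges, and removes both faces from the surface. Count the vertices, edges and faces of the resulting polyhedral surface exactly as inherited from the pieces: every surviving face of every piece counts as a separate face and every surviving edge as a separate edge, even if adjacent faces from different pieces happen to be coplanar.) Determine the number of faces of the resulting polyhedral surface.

A 14-gonal bipyramid: V=16, E=42, F=28.
Attach a triangular antiprism (V=6, E=12, F=8) along a 3-gon: merge 3 vertices and 3 edges, delete both glued faces → V=19, E=51, F=34.
Attach a regular octahedron (V=6, E=12, F=8) along a 3-gon: merge 3 vertices and 3 edges, delete both glued faces → V=22, E=60, F=40.
Attach a nonagonal pyramid (V=10, E=18, F=10) along a 3-gon: merge 3 vertices and 3 edges, delete both glued faces → V=29, E=75, F=48.
Check: V − E + F = 29 − 75 + 48 = 2.

48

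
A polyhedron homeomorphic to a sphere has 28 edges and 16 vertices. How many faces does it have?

14

Here V − E + F = 2.
F = 2 − V + E = 2 − 16 + 28 = 14.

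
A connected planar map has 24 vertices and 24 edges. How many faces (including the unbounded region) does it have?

Euler's formula for a connected plane graph: V − E + F = 2, so F = 2 − 24 + 24 = 2.

2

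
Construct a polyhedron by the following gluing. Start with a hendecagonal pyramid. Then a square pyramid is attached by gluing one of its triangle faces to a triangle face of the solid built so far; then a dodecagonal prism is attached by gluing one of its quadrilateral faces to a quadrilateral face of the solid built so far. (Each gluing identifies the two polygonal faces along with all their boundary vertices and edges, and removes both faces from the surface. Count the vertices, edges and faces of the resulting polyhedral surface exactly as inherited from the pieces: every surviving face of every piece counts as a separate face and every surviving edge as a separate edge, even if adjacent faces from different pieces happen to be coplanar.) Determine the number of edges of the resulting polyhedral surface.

A hendecagonal pyramid: V=12, E=22, F=12.
Attach a square pyramid (V=5, E=8, F=5) along a 3-gon: merge 3 vertices and 3 edges, delete both glued faces → V=14, E=27, F=15.
Attach a dodecagonal prism (V=24, E=36, F=14) along a 4-gon: merge 4 vertices and 4 edges, delete both glued faces → V=34, E=59, F=27.
Check: V − E + F = 34 − 59 + 27 = 2.

59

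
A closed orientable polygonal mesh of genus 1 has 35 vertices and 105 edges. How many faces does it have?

70

For a closed orientable surface of genus 1, χ = 2 − 2·1 = 0.
F = 0 − V + E = 0 − 35 + 105 = 70.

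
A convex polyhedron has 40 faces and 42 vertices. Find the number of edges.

Here V − E + F = 2.
E = V + F − (2) = 42 + 40 − (2) = 80.

80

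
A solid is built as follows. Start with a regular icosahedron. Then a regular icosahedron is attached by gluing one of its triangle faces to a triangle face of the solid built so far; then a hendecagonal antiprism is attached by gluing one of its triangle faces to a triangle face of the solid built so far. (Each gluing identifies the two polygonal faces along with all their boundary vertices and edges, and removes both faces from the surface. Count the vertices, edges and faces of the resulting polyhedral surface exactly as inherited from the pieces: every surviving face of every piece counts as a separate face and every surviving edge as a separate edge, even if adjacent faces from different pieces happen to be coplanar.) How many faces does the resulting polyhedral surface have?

60

A regular icosahedron: V=12, E=30, F=20.
Attach a regular icosahedron (V=12, E=30, F=20) along a 3-gon: merge 3 vertices and 3 edges, delete both glued faces → V=21, E=57, F=38.
Attach a hendecagonal antiprism (V=22, E=44, F=24) along a 3-gon: merge 3 vertices and 3 edges, delete both glued faces → V=40, E=98, F=60.
Check: V − E + F = 40 − 98 + 60 = 2.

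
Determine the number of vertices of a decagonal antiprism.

An antiprism on an n-gon has two n-gon caps and 2n triangles: V = 2·10 = 20, E = 4·10 = 40, F = 2·10 + 2 = 22.

20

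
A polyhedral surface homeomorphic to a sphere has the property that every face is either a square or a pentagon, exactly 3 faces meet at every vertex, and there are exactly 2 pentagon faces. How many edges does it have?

Let x be the number of squares; then F = 2 + x.
Edge–face incidences: 2E = 5·2 + 4·x = 10 + 4x.
Every vertex has degree 3, so 3V = 2E.
Euler: V − E + F = 2 ⇒ (2E)/3 − E + (2 + x) = 2.
Multiply by 6: 2·(2E) − 3·(2E) + 6·(2 + x) = 12, i.e. 12 + 6x − (10 + 4x) = 12.
Collecting terms: 2x + 2 = 12, so 2x = 10, so x = 5.
Then 2E = 10 + 4·5 = 30, so E = 15, V = 2E/3 = 10, F = 2 + 5 = 7.

15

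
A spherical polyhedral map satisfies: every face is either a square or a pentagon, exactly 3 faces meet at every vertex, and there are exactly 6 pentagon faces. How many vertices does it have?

14

Let x be the number of squares; then F = 6 + x.
Edge–face incidences: 2E = 5·6 + 4·x = 30 + 4x.
Every vertex has degree 3, so 3V = 2E.
Euler: V − E + F = 2 ⇒ (2E)/3 − E + (6 + x) = 2.
Multiply by 6: 2·(2E) − 3·(2E) + 6·(6 + x) = 12, i.e. 36 + 6x − (30 + 4x) = 12.
Collecting terms: 2x + 6 = 12, so 2x = 6, so x = 3.
Then 2E = 30 + 4·3 = 42, so E = 21, V = 2E/3 = 14, F = 6 + 3 = 9.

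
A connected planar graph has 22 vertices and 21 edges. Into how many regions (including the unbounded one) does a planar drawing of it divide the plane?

1

Euler's formula for a connected plane graph: V − E + F = 2, so F = 2 − 22 + 21 = 1.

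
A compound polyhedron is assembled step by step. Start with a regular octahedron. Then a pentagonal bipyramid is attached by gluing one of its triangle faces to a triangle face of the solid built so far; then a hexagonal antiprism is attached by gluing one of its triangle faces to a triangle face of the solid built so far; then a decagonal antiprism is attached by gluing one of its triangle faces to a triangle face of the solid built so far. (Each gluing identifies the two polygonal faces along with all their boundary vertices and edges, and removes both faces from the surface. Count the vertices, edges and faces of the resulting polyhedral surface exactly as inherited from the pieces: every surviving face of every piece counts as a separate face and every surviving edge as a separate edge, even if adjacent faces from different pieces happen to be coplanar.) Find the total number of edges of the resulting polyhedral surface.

A regular octahedron: V=6, E=12, F=8.
Attach a pentagonal bipyramid (V=7, E=15, F=10) along a 3-gon: merge 3 vertices and 3 edges, delete both glued faces → V=10, E=24, F=16.
Attach a hexagonal antiprism (V=12, E=24, F=14) along a 3-gon: merge 3 vertices and 3 edges, delete both glued faces → V=19, E=45, F=28.
Attach a decagonal antiprism (V=20, E=40, F=22) along a 3-gon: merge 3 vertices and 3 edges, delete both glued faces → V=36, E=82, F=48.
Check: V − E + F = 36 − 82 + 48 = 2.

82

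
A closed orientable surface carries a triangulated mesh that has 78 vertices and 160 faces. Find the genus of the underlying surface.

2

Every face is a triangle, so 2E = 3·160 = 480, giving E = 240.
χ = V − E + F = 78 − 240 + 160 = -2.
For a closed orientable surface χ = 2 − 2g, so g = (2 − (-2))/2 = 2.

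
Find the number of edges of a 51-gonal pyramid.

102

A pyramid on an n-gon base has one n-gon and n triangles: V = 51 + 1 = 52, E = 2·51 = 102, F = 51 + 1 = 52.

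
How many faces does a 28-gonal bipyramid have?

A bipyramid over an n-gon has 2n triangular faces and n + 2 vertices: V = 28 + 2 = 30, E = 3·28 = 84, F = 2·28 = 56.

56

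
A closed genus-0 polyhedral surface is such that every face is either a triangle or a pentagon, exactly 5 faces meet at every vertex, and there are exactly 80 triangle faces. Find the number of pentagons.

12

Let x be the number of pentagons; then F = 80 + x.
Edge–face incidences: 2E = 3·80 + 5·x = 240 + 5x.
Every vertex has degree 5, so 5V = 2E.
Euler: V − E + F = 2 ⇒ (2E)/5 − E + (80 + x) = 2.
Multiply by 10: 2·(2E) − 5·(2E) + 10·(80 + x) = 20, i.e. 800 + 10x − 3·(240 + 5x) = 20.
Collecting terms: −5x + 80 = 20, so −5x = −60, so x = 12.
Then 2E = 240 + 5·12 = 300, so E = 150, V = 2E/5 = 60, F = 80 + 12 = 92.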